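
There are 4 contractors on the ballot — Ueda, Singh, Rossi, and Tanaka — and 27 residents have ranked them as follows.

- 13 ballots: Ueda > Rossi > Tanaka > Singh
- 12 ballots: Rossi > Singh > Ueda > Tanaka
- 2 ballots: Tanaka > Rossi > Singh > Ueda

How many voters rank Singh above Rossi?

0

Ballots ranking Singh above Rossi: 0.
Ballots ranking Rossi above Singh: 13+12+2 = 27.
So 0 of 27 voters prefer Singh to Rossi.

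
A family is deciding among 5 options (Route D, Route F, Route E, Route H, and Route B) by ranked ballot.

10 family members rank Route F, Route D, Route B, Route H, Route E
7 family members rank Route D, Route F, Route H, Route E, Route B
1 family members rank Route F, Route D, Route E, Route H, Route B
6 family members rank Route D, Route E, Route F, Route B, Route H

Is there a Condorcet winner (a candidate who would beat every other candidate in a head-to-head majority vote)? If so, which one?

Route D

Head-to-head results (24 voters total):
Route D vs Route F: Route D wins 13–11.
Route D vs Route E: Route D wins 24–0.
Route D vs Route H: Route D wins 24–0.
Route D vs Route B: Route D wins 24–0.
Route F vs Route E: Route F wins 18–6.
Route F vs Route H: Route F wins 24–0.
Route F vs Route B: Route F wins 24–0.
Route E vs Route H: Route H wins 17–7.
Route E vs Route B: Route E wins 14–10.
Route H vs Route B: Route B wins 16–8.
Route D beats each rival — Route F (13–11), Route E (24–0), Route H (24–0), Route B (24–0) — so Route D is the Condorcet winner.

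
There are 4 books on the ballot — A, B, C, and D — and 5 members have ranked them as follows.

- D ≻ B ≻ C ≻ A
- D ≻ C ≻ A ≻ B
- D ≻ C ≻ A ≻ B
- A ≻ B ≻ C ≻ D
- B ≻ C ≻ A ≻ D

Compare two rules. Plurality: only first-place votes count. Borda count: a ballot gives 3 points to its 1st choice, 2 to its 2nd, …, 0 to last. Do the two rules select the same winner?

Yes

Plurality first-place counts: A 1, B 1, C 0, D 3 → D.
Borda totals: A 6, B 7, C 8, D 9 → D.
The two rules agree on D.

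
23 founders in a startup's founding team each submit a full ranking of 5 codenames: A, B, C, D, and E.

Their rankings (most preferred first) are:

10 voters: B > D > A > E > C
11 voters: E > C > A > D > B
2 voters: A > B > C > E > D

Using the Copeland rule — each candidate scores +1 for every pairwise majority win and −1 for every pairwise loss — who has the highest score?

A

Pairwise results:
  A vs B: A wins 13–10.
  A vs C: A wins 12–11.
  A vs D: A wins 13–10.
  A vs E: A wins 12–11.
  B vs C: B wins 12–11.
  B vs D: B wins 12–11.
  B vs E: B wins 12–11.
  C vs D: C wins 13–10.
  C vs E: E wins 21–2.
  D vs E: E wins 13–10.
Copeland scores (wins − losses):
  A: 4 − 0 = 4
  B: 3 − 1 = 2
  C: 1 − 3 = -2
  D: 0 − 4 = -4
  E: 2 − 2 = 0
A has the best Copeland score.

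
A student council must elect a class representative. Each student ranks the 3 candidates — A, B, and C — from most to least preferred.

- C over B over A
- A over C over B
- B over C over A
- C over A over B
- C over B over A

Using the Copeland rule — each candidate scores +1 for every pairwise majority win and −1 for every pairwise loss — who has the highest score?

C

Pairwise results:
  A vs B: B wins 3–2.
  A vs C: C wins 4–1.
  B vs C: C wins 4–1.
Copeland scores (wins − losses):
  A: 0 − 2 = -2
  B: 1 − 1 = 0
  C: 2 − 0 = 2
C has the best Copeland score.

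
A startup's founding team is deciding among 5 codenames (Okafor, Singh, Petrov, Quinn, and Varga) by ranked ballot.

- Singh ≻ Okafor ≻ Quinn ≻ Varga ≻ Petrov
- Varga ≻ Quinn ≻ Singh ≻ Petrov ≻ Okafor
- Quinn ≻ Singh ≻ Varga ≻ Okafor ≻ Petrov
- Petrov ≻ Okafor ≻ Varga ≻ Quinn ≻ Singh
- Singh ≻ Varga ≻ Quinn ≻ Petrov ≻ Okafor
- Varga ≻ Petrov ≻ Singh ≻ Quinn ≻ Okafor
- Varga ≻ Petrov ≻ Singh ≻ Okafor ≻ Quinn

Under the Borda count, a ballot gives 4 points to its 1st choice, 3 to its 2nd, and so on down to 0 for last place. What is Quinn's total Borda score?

13

Borda scores:
  Okafor: 3 + 0 + 1 + 3 + 0 + 0 + 1 = 8
  Singh: 4 + 2 + 3 + 0 + 4 + 2 + 2 = 17
  Petrov: 0 + 1 + 0 + 4 + 1 + 3 + 3 = 12
  Quinn: 2 + 3 + 4 + 1 + 2 + 1 + 0 = 13
  Varga: 1 + 4 + 2 + 2 + 3 + 4 + 4 = 20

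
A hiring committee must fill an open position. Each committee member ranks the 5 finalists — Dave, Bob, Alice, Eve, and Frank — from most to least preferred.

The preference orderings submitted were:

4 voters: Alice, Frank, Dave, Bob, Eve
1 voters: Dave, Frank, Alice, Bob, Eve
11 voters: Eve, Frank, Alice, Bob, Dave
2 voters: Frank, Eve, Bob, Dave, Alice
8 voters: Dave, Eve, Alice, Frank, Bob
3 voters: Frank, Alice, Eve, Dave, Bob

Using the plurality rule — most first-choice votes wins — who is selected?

First-place vote totals:
  Dave: 9
  Bob: 0
  Alice: 4
  Eve: 11
  Frank: 5
Eve has the most first-place votes.

Eve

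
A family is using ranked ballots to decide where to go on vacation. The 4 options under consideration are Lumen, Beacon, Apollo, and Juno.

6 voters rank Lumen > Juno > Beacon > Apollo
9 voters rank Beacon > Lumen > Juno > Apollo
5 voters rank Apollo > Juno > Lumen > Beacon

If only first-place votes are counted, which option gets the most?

Beacon

First-place vote totals:
  Lumen: 6
  Beacon: 9
  Apollo: 5
  Juno: 0
Beacon has the most first-place votes.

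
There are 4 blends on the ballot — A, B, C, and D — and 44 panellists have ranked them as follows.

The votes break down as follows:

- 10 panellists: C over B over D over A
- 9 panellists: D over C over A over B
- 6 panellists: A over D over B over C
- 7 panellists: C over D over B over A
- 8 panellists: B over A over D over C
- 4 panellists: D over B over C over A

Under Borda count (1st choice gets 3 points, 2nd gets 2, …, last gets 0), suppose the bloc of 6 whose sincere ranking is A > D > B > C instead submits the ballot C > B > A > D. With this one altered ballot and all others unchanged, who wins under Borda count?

Borda totals with the altered ballot: A 31, B 71, C 91, D 71.
The switch changes the winner from D to C.

C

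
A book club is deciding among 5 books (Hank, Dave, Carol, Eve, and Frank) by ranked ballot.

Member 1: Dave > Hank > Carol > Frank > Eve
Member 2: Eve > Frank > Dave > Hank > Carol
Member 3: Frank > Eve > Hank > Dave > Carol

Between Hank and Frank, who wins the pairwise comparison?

Frank

Ballots ranking Hank above Frank: 1.
Ballots ranking Frank above Hank: 2.
Frank wins the head-to-head, 2–1.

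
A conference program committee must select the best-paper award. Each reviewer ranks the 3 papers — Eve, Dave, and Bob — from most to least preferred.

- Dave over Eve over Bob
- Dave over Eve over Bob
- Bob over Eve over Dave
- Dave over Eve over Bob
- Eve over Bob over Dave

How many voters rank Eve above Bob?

Ballots ranking Eve above Bob: 4.
Ballots ranking Bob above Eve: 1.
So 4 of 5 voters prefer Eve to Bob.

4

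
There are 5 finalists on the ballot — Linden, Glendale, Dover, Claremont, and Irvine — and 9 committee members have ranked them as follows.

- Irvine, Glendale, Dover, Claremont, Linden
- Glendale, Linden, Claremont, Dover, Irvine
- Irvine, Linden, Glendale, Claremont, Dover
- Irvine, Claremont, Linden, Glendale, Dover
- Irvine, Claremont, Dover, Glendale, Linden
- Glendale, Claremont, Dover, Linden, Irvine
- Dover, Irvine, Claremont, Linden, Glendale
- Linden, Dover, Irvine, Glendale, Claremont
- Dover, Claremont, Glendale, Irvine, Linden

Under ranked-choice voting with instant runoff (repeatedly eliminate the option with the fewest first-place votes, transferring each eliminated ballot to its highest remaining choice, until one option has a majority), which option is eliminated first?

Round 1: Irvine 4, Glendale 2, Dover 2, Linden 1, Claremont 0. Claremont has the fewest and is eliminated.
Round 2: Irvine 4, Glendale 2, Dover 2, Linden 1. Linden has the fewest and is eliminated.
Round 3: Irvine 4, Dover 3, Glendale 2. Glendale has the fewest and is eliminated.
Round 4: Dover 5, Irvine 4. Dover has a majority.

Claremont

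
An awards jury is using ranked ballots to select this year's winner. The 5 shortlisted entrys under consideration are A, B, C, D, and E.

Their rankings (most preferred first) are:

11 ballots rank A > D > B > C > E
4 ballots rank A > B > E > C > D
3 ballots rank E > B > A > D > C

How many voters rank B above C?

Ballots ranking B above C: 11+4+3 = 18.
Ballots ranking C above B: 0.
So 18 of 18 voters prefer B to C.

18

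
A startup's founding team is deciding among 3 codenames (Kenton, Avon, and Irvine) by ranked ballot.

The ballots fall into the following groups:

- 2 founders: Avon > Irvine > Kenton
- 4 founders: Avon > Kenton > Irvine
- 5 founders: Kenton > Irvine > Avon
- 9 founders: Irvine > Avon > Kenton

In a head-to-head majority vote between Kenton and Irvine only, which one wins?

Irvine

Ballots ranking Kenton above Irvine: 4+5 = 9.
Ballots ranking Irvine above Kenton: 2+9 = 11.
Irvine wins the head-to-head, 11–9.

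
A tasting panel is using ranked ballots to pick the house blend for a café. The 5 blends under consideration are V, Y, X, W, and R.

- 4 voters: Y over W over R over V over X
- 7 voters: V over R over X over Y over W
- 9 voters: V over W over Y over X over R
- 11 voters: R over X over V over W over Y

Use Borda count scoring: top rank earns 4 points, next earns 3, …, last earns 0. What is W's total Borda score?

50

Borda scores:
  V: 4·1 + 7·4 + 9·4 + 11·2 = 90
  Y: 4·4 + 7·1 + 9·2 + 11·0 = 41
  X: 4·0 + 7·2 + 9·1 + 11·3 = 56
  W: 4·3 + 7·0 + 9·3 + 11·1 = 50
  R: 4·2 + 7·3 + 9·0 + 11·4 = 73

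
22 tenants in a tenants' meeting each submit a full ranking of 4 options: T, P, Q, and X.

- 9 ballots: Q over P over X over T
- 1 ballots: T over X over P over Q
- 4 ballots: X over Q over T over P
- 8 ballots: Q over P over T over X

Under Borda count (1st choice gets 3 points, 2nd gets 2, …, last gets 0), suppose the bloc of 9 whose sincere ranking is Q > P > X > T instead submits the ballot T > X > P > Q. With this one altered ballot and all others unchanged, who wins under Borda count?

Borda totals with the altered ballot: T 42, P 26, Q 32, X 32.
The switch changes the winner from Q to T.

T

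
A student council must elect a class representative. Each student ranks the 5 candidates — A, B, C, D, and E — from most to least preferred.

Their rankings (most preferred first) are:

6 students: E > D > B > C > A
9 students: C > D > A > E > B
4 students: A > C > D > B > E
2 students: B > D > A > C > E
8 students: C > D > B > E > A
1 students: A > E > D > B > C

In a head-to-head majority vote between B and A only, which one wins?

B

Ballots ranking B above A: 6+2+8 = 16.
Ballots ranking A above B: 9+4+1 = 14.
B wins the head-to-head, 16–14.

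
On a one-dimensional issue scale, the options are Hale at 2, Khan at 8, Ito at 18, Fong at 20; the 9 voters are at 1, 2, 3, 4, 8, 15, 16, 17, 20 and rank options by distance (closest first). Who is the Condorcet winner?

With single-peaked preferences on a line, the Condorcet winner is the candidate closest to the median voter.
The median voter (position 8) is closest to Khan at 8.
Check: Khan vs Ito — voters closer to Khan: 5 of 9.

Khan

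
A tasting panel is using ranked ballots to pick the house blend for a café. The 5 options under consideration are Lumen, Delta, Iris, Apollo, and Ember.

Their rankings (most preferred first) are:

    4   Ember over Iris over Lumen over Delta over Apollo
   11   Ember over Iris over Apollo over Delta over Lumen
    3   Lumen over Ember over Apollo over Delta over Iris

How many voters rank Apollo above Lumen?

Ballots ranking Apollo above Lumen: 11.
Ballots ranking Lumen above Apollo: 4+3 = 7.
So 11 of 18 voters prefer Apollo to Lumen.

11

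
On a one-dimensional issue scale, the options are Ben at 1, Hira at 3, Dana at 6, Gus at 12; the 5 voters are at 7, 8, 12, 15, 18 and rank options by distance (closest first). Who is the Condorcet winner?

Gus

With single-peaked preferences on a line, the Condorcet winner is the candidate closest to the median voter.
The median voter (position 12) is closest to Gus at 12.
Check: Gus vs Dana — voters closer to Gus: 3 of 5.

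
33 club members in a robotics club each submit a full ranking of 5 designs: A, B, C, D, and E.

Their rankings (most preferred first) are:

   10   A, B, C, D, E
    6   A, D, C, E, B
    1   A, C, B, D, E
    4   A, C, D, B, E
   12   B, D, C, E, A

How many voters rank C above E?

33

Ballots ranking C above E: 10+6+1+4+12 = 33.
Ballots ranking E above C: 0.
So 33 of 33 voters prefer C to E.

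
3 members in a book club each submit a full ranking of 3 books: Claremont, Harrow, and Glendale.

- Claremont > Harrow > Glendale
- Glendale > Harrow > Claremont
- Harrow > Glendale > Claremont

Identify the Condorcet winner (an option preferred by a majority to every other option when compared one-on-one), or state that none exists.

Head-to-head results (3 voters total):
Claremont vs Harrow: Harrow wins 2–1.
Claremont vs Glendale: Glendale wins 2–1.
Harrow vs Glendale: Harrow wins 2–1.
Harrow beats each rival — Claremont (2–1), Glendale (2–1) — so Harrow is the Condorcet winner.

Harrow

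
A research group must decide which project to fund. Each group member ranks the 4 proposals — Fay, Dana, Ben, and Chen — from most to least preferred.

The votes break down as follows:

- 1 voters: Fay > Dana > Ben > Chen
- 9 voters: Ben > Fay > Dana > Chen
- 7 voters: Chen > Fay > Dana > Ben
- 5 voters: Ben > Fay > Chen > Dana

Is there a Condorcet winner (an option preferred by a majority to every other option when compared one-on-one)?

Yes

Head-to-head results (22 voters total):
Fay vs Dana: Fay wins 22–0.
Fay vs Ben: Ben wins 14–8.
Fay vs Chen: Fay wins 15–7.
Dana vs Ben: Ben wins 14–8.
Dana vs Chen: Chen wins 12–10.
Ben vs Chen: Ben wins 15–7.
Ben beats each rival — Fay (14–8), Dana (14–8), Chen (15–7) — so Ben is the Condorcet winner.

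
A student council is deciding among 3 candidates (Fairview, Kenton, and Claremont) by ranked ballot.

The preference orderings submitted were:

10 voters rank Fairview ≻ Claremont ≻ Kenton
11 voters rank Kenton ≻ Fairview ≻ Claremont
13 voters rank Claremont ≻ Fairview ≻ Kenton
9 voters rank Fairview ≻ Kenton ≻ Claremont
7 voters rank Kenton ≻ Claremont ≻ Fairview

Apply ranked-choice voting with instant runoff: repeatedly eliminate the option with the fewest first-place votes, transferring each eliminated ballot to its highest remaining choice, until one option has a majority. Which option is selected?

Round 1: Fairview 19, Kenton 18, Claremont 13. Claremont has the fewest and is eliminated.
Round 2: Fairview 32, Kenton 18. Fairview has a majority.

Fairview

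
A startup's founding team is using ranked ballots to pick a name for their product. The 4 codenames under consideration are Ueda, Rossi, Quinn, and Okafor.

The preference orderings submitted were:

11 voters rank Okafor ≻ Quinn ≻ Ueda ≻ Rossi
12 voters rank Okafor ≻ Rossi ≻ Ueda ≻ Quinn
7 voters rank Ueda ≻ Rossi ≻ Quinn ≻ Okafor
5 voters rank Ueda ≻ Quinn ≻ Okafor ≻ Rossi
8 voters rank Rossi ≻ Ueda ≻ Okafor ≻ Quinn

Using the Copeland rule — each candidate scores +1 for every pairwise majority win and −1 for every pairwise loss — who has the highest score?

Pairwise results:
  Ueda vs Rossi: Ueda wins 23–20.
  Ueda vs Quinn: Ueda wins 32–11.
  Ueda vs Okafor: Okafor wins 23–20.
  Rossi vs Quinn: Rossi wins 27–16.
  Rossi vs Okafor: Okafor wins 28–15.
  Quinn vs Okafor: Okafor wins 31–12.
Copeland scores (wins − losses):
  Ueda: 2 − 1 = 1
  Rossi: 1 − 2 = -1
  Quinn: 0 − 3 = -3
  Okafor: 3 − 0 = 3
Okafor has the best Copeland score.

Okafor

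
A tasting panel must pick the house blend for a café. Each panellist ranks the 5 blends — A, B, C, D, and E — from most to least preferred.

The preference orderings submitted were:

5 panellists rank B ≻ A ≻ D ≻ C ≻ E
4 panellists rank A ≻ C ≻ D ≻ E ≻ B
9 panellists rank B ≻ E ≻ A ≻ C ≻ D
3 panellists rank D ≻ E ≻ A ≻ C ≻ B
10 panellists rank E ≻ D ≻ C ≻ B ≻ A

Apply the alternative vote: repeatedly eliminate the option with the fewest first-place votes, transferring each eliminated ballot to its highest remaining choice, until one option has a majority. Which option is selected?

Round 1: B 14, E 10, A 4, D 3, C 0. C has the fewest and is eliminated.
Round 2: B 14, E 10, A 4, D 3. D has the fewest and is eliminated.
Round 3: B 14, E 13, A 4. A has the fewest and is eliminated.
Round 4: E 17, B 14. E has a majority.

E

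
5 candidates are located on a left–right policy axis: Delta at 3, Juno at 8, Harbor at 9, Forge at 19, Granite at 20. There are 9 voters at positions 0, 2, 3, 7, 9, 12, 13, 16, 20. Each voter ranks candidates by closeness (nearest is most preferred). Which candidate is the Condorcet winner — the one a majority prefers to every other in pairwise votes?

Harbor

With single-peaked preferences on a line, the Condorcet winner is the candidate closest to the median voter.
The median voter (position 9) is closest to Harbor at 9.
Check: Harbor vs Forge — voters closer to Harbor: 7 of 9.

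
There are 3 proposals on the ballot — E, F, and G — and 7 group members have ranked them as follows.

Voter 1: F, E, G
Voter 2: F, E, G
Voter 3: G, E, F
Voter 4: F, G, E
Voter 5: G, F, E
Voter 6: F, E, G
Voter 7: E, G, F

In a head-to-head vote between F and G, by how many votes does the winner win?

1

Ballots ranking F above G: 4.
Ballots ranking G above F: 3.
F wins 4–3, a margin of 1.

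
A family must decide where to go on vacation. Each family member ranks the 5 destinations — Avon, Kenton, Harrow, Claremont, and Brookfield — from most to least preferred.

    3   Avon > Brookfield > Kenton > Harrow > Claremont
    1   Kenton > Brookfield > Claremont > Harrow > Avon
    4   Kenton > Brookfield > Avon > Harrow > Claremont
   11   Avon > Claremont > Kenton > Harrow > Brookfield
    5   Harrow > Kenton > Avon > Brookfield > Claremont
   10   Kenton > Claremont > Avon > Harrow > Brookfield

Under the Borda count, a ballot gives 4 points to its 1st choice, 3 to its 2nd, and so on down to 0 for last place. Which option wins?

Borda scores:
  Avon: 3·4 + 0 + 4·2 + 11·4 + 5·2 + 10·2 = 94
  Kenton: 3·2 + 4 + 4·4 + 11·2 + 5·3 + 10·4 = 103
  Harrow: 3·1 + 1 + 4·1 + 11·1 + 5·4 + 10·1 = 49
  Claremont: 3·0 + 2 + 4·0 + 11·3 + 5·0 + 10·3 = 65
  Brookfield: 3·3 + 3 + 4·3 + 11·0 + 5·1 + 10·0 = 29
Kenton has the highest total.

Kenton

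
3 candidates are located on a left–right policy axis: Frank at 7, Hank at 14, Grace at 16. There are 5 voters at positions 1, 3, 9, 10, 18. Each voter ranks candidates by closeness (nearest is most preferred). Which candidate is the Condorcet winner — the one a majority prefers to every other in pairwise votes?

Frank

With single-peaked preferences on a line, the Condorcet winner is the candidate closest to the median voter.
The median voter (position 9) is closest to Frank at 7.
Check: Frank vs Hank — voters closer to Frank: 4 of 5.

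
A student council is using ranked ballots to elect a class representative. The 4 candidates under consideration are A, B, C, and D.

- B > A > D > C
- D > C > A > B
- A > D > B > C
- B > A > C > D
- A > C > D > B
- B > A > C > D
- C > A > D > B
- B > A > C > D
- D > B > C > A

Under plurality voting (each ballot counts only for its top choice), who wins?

First-place vote totals:
  A: 2
  B: 4
  C: 1
  D: 2
B has the most first-place votes.

B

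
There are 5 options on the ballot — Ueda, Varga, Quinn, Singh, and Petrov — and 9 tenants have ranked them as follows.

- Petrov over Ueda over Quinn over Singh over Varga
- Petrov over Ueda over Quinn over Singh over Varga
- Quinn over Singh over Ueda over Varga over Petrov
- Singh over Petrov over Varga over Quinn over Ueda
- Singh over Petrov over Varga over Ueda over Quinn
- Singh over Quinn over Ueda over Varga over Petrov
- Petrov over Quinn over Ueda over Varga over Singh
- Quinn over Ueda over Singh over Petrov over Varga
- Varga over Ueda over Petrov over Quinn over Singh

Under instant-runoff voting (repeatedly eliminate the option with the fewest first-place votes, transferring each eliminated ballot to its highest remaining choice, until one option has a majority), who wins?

Singh

Round 1: Singh 3, Petrov 3, Quinn 2, Varga 1, Ueda 0. Ueda has the fewest and is eliminated.
Round 2: Singh 3, Petrov 3, Quinn 2, Varga 1. Varga has the fewest and is eliminated.
Round 3: Petrov 4, Singh 3, Quinn 2. Quinn has the fewest and is eliminated.
Round 4: Singh 5, Petrov 4. Singh has a majority.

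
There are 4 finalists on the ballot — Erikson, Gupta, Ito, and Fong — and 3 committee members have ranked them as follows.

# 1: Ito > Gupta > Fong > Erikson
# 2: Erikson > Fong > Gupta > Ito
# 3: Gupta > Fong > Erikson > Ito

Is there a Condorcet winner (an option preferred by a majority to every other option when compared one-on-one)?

Head-to-head results (3 voters total):
Erikson vs Gupta: Gupta wins 2–1.
Erikson vs Ito: Erikson wins 2–1.
Erikson vs Fong: Fong wins 2–1.
Gupta vs Ito: Gupta wins 2–1.
Gupta vs Fong: Gupta wins 2–1.
Ito vs Fong: Fong wins 2–1.
Gupta beats each rival — Erikson (2–1), Ito (2–1), Fong (2–1) — so Gupta is the Condorcet winner.

Yes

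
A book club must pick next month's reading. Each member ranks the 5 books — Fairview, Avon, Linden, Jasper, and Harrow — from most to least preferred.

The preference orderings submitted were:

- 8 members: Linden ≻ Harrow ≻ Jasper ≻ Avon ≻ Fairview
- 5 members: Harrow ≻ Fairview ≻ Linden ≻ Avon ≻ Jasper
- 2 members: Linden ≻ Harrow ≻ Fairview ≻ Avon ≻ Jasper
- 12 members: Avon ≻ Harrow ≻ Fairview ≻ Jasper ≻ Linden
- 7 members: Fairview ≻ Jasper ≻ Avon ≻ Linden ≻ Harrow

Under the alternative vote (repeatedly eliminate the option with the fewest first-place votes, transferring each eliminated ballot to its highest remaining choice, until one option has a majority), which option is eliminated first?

Jasper

Round 1: Avon 12, Linden 10, Fairview 7, Harrow 5, Jasper 0. Jasper has the fewest and is eliminated.
Round 2: Avon 12, Linden 10, Fairview 7, Harrow 5. Harrow has the fewest and is eliminated.
Round 3: Fairview 12, Avon 12, Linden 10. Linden has the fewest and is eliminated.
Round 4: Avon 20, Fairview 14. Avon has a majority.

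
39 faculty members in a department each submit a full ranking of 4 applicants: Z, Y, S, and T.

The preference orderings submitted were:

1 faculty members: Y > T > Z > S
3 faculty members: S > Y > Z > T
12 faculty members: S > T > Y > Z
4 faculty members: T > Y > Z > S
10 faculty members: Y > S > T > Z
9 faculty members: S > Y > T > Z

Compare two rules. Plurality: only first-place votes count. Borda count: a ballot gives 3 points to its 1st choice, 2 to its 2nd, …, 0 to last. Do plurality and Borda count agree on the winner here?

Plurality first-place counts: Z 0, Y 11, S 24, T 4 → S.
Borda totals: Z 8, Y 77, S 92, T 57 → S.
The two rules agree on S.

Yes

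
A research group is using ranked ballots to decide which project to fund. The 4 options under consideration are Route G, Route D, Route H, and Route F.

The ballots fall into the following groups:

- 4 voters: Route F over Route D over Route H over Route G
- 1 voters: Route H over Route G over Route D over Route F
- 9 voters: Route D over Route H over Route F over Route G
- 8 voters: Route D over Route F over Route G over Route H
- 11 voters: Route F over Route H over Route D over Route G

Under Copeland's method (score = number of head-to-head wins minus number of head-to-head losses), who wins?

Pairwise results:
  Route G vs Route D: Route D wins 32–1.
  Route G vs Route H: Route H wins 25–8.
  Route G vs Route F: Route F wins 32–1.
  Route D vs Route H: Route D wins 21–12.
  Route D vs Route F: Route D wins 18–15.
  Route H vs Route F: Route F wins 23–10.
Copeland scores (wins − losses):
  Route G: 0 − 3 = -3
  Route D: 3 − 0 = 3
  Route H: 1 − 2 = -1
  Route F: 2 − 1 = 1
Route D has the best Copeland score.

Route D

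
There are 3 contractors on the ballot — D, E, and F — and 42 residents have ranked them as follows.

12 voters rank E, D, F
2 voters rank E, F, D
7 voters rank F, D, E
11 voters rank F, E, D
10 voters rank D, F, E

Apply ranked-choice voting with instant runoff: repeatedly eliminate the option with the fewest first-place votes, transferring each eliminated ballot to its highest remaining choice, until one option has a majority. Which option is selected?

Round 1: F 18, E 14, D 10. D has the fewest and is eliminated.
Round 2: F 28, E 14. F has a majority.

F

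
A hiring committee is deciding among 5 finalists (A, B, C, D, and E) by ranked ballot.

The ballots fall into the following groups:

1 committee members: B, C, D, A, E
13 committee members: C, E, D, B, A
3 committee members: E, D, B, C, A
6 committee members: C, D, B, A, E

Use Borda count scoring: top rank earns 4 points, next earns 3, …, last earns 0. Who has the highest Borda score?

C

Borda scores:
  A: 1 + 13·0 + 3·0 + 6·1 = 7
  B: 4 + 13·1 + 3·2 + 6·2 = 35
  C: 3 + 13·4 + 3·1 + 6·4 = 82
  D: 2 + 13·2 + 3·3 + 6·3 = 55
  E: 0 + 13·3 + 3·4 + 6·0 = 51
C has the highest total.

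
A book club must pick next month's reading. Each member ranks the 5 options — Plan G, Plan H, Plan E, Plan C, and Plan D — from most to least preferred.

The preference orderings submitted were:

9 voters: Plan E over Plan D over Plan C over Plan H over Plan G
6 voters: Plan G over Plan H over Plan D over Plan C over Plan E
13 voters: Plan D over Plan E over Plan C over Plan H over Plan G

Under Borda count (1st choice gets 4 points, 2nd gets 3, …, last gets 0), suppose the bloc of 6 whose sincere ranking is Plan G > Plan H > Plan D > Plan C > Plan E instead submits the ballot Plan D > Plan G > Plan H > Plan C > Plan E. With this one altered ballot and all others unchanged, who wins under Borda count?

Plan D

Borda totals with the altered ballot: Plan G 18, Plan H 34, Plan E 75, Plan C 50, Plan D 103.
The winner is unchanged: still Plan D.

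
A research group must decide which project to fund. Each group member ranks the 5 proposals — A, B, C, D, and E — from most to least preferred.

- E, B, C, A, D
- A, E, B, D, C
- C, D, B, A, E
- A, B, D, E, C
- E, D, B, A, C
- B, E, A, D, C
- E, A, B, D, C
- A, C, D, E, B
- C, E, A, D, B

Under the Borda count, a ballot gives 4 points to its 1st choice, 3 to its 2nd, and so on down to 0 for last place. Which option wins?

E

Borda scores:
  A: 1 + 4 + 1 + 4 + 1 + 2 + 3 + 4 + 2 = 22
  B: 3 + 2 + 2 + 3 + 2 + 4 + 2 + 0 + 0 = 18
  C: 2 + 0 + 4 + 0 + 0 + 0 + 0 + 3 + 4 = 13
  D: 0 + 1 + 3 + 2 + 3 + 1 + 1 + 2 + 1 = 14
  E: 4 + 3 + 0 + 1 + 4 + 3 + 4 + 1 + 3 = 23
E has the highest total.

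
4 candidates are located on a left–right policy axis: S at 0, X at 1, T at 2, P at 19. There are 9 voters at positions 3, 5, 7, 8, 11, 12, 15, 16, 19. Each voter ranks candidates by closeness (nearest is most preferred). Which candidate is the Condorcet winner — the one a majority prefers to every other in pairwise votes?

P

With single-peaked preferences on a line, the Condorcet winner is the candidate closest to the median voter.
The median voter (position 11) is closest to P at 19.
Check: P vs T — voters closer to P: 5 of 9.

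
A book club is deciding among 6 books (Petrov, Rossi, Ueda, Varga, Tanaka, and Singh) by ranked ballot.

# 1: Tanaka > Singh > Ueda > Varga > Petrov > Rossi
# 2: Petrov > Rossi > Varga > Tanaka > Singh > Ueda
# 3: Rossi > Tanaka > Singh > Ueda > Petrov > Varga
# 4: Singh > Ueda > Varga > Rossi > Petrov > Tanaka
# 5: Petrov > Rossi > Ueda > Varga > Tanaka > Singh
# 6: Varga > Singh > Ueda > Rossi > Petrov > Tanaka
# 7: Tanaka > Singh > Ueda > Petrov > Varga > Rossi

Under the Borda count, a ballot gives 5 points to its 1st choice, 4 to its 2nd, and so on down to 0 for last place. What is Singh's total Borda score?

Borda scores:
  Petrov: 1 + 5 + 1 + 1 + 5 + 1 + 2 = 16
  Rossi: 0 + 4 + 5 + 2 + 4 + 2 + 0 = 17
  Ueda: 3 + 0 + 2 + 4 + 3 + 3 + 3 = 18
  Varga: 2 + 3 + 0 + 3 + 2 + 5 + 1 = 16
  Tanaka: 5 + 2 + 4 + 0 + 1 + 0 + 5 = 17
  Singh: 4 + 1 + 3 + 5 + 0 + 4 + 4 = 21

21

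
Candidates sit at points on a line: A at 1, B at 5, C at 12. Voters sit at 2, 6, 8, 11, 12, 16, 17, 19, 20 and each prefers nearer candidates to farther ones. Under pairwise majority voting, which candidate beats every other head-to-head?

C

With single-peaked preferences on a line, the Condorcet winner is the candidate closest to the median voter.
The median voter (position 12) is closest to C at 12.
Check: C vs B — voters closer to C: 6 of 9.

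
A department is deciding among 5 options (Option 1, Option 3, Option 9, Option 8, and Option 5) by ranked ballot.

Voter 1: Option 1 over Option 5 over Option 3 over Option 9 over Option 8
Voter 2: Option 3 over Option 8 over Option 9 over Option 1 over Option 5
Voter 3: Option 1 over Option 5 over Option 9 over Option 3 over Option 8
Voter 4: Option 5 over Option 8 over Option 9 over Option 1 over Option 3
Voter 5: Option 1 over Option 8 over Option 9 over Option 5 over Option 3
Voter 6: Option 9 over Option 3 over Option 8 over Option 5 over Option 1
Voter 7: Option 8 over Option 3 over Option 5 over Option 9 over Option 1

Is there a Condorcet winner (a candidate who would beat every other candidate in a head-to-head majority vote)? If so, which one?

No Condorcet winner

Head-to-head results (7 voters total):
Option 1 vs Option 3: Option 1 wins 4–3.
Option 1 vs Option 9: Option 9 wins 4–3.
Option 1 vs Option 8: Option 8 wins 4–3.
Option 1 vs Option 5: Option 1 wins 4–3.
Option 3 vs Option 9: Option 9 wins 4–3.
Option 3 vs Option 8: Option 3 wins 4–3.
Option 3 vs Option 5: Option 5 wins 4–3.
Option 9 vs Option 8: Option 8 wins 4–3.
Option 9 vs Option 5: Option 5 wins 4–3.
Option 8 vs Option 5: Option 8 wins 4–3.
No candidate beats all others: Option 1 beats Option 3 beats Option 8 beats Option 1, a majority cycle.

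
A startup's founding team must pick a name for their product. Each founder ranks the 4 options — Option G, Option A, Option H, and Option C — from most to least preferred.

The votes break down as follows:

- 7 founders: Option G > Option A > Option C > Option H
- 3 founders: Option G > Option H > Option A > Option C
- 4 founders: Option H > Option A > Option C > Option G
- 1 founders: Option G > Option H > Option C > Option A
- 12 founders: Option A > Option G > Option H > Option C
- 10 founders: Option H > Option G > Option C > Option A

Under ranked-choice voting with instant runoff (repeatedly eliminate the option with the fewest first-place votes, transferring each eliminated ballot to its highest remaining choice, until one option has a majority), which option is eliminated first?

Round 1: Option H 14, Option A 12, Option G 11, Option C 0. Option C has the fewest and is eliminated.
Round 2: Option H 14, Option A 12, Option G 11. Option G has the fewest and is eliminated.
Round 3: Option A 19, Option H 18. Option A has a majority.

Option C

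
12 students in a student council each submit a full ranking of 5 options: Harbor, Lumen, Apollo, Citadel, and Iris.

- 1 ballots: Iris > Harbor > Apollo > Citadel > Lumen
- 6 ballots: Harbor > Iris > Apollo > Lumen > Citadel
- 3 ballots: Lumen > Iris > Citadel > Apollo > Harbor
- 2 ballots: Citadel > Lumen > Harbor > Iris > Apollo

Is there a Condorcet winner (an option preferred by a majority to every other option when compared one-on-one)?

Yes

Head-to-head results (12 voters total):
Harbor vs Lumen: Harbor wins 7–5.
Harbor vs Apollo: Harbor wins 9–3.
Harbor vs Citadel: Harbor wins 7–5.
Harbor vs Iris: Harbor wins 8–4.
Lumen vs Apollo: Apollo wins 7–5.
Lumen vs Citadel: Lumen wins 9–3.
Lumen vs Iris: Iris wins 7–5.
Apollo vs Citadel: Apollo wins 7–5.
Apollo vs Iris: Iris wins 12–0.
Citadel vs Iris: Iris wins 10–2.
Harbor beats each rival — Lumen (7–5), Apollo (9–3), Citadel (7–5), Iris (8–4) — so Harbor is the Condorcet winner.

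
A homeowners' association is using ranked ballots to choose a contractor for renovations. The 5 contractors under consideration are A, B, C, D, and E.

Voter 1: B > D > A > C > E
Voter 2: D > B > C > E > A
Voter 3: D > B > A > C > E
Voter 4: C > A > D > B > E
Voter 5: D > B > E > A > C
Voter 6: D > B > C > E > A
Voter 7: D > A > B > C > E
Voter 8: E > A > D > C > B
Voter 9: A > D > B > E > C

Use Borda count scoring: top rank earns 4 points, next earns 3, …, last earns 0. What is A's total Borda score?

18

Borda scores:
  A: 2 + 0 + 2 + 3 + 1 + 0 + 3 + 3 + 4 = 18
  B: 4 + 3 + 3 + 1 + 3 + 3 + 2 + 0 + 2 = 21
  C: 1 + 2 + 1 + 4 + 0 + 2 + 1 + 1 + 0 = 12
  D: 3 + 4 + 4 + 2 + 4 + 4 + 4 + 2 + 3 = 30
  E: 0 + 1 + 0 + 0 + 2 + 1 + 0 + 4 + 1 = 9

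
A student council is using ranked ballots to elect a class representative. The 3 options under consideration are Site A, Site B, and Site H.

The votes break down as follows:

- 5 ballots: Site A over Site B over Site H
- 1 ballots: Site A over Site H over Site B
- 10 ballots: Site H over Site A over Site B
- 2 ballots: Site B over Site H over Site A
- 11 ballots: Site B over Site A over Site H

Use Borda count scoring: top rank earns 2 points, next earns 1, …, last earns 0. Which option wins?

Borda scores:
  Site A: 5·2 + 2 + 10·1 + 2·0 + 11·1 = 33
  Site B: 5·1 + 0 + 10·0 + 2·2 + 11·2 = 31
  Site H: 5·0 + 1 + 10·2 + 2·1 + 11·0 = 23
Site A has the highest total.

Site A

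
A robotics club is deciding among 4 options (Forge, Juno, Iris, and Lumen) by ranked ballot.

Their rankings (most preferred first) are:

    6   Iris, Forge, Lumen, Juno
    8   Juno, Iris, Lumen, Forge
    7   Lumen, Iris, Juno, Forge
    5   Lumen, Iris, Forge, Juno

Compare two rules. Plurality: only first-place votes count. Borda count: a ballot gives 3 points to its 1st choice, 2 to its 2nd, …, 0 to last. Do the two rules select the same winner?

No

Plurality first-place counts: Forge 0, Juno 8, Iris 6, Lumen 12 → Lumen.
Borda totals: Forge 17, Juno 31, Iris 58, Lumen 50 → Iris.
The two rules disagree: plurality picks Lumen, Borda picks Iris.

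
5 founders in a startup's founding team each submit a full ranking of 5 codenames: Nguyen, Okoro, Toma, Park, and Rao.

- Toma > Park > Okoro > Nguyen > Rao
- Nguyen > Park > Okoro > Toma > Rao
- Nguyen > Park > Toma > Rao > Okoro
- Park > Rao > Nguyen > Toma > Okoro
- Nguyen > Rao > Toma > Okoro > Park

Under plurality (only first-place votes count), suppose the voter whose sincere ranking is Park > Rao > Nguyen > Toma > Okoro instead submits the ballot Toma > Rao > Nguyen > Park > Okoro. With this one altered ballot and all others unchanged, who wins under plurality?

First-place totals with the altered ballot: Nguyen 3, Okoro 0, Toma 2, Park 0, Rao 0.
The winner is unchanged: still Nguyen.

Nguyen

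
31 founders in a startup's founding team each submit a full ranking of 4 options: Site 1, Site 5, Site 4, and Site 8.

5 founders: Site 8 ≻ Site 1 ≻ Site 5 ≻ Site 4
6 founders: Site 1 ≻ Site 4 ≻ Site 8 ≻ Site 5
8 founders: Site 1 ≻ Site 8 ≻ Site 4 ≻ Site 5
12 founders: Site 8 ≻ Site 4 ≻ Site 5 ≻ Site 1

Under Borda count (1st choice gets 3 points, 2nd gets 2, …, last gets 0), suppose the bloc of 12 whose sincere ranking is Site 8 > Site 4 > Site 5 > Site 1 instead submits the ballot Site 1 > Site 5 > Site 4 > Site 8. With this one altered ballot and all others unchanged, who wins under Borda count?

Borda totals with the altered ballot: Site 1 88, Site 5 29, Site 4 32, Site 8 37.
The switch changes the winner from Site 8 to Site 1.

Site 1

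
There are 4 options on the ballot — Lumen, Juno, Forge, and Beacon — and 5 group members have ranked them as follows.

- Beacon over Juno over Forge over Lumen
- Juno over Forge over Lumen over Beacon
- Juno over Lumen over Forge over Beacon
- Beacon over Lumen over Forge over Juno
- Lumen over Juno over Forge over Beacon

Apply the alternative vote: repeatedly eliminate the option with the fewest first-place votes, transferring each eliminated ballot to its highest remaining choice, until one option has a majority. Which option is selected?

Round 1: Juno 2, Beacon 2, Lumen 1, Forge 0. Forge has the fewest and is eliminated.
Round 2: Juno 2, Beacon 2, Lumen 1. Lumen has the fewest and is eliminated.
Round 3: Juno 3, Beacon 2. Juno has a majority.

Juno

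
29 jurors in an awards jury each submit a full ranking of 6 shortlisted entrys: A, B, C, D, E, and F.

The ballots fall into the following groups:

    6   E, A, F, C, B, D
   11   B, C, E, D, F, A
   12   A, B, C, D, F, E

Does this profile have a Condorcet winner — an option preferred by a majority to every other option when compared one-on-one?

No

Head-to-head results (29 voters total):
A vs B: A wins 18–11.
A vs C: A wins 18–11.
A vs D: A wins 18–11.
A vs E: E wins 17–12.
A vs F: A wins 18–11.
B vs C: B wins 23–6.
B vs D: B wins 29–0.
B vs E: B wins 23–6.
B vs F: B wins 23–6.
C vs D: C wins 29–0.
C vs E: C wins 23–6.
C vs F: C wins 23–6.
D vs E: E wins 17–12.
D vs F: D wins 23–6.
E vs F: E wins 17–12.
No candidate beats all others: A beats B beats E beats A, a majority cycle.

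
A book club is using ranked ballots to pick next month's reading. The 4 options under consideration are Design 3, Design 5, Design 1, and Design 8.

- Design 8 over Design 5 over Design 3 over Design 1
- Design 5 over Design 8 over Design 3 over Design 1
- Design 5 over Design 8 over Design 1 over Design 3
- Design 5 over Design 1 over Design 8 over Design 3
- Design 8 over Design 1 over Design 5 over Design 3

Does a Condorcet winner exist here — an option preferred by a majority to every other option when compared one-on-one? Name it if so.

Head-to-head results (5 voters total):
Design 3 vs Design 5: Design 5 wins 5–0.
Design 3 vs Design 1: Design 1 wins 3–2.
Design 3 vs Design 8: Design 8 wins 5–0.
Design 5 vs Design 1: Design 5 wins 4–1.
Design 5 vs Design 8: Design 5 wins 3–2.
Design 1 vs Design 8: Design 8 wins 4–1.
Design 5 beats each rival — Design 3 (5–0), Design 1 (4–1), Design 8 (3–2) — so Design 5 is the Condorcet winner.

Design 5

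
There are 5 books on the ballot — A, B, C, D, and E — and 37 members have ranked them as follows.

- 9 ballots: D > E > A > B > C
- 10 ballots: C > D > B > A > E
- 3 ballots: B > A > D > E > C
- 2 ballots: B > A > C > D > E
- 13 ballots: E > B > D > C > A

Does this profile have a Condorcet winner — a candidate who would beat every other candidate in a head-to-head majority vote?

Head-to-head results (37 voters total):
A vs B: B wins 28–9.
A vs C: C wins 23–14.
A vs D: D wins 32–5.
A vs E: E wins 22–15.
B vs C: B wins 27–10.
B vs D: D wins 19–18.
B vs E: E wins 22–15.
C vs D: D wins 25–12.
C vs E: E wins 25–12.
D vs E: D wins 24–13.
D beats each rival — A (32–5), B (19–18), C (25–12), E (24–13) — so D is the Condorcet winner.

Yes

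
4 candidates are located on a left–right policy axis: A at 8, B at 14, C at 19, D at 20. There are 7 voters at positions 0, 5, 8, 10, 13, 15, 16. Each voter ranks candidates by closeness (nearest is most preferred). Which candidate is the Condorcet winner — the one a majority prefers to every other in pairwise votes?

With single-peaked preferences on a line, the Condorcet winner is the candidate closest to the median voter.
The median voter (position 10) is closest to A at 8.
Check: A vs B — voters closer to A: 4 of 7.

A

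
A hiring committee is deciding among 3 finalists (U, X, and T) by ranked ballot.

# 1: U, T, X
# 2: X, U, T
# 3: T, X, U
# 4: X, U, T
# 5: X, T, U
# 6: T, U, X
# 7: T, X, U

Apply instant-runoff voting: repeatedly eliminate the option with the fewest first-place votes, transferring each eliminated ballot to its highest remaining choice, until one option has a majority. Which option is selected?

Round 1: X 3, T 3, U 1. U has the fewest and is eliminated.
Round 2: T 4, X 3. T has a majority.

T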